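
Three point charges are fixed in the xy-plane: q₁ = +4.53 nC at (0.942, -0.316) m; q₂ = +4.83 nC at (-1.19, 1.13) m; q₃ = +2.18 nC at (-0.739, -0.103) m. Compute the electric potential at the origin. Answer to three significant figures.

Electric potential is a scalar, so the contributions from each charge add algebraically: V = Σ kqᵢ/rᵢ.
Distances from the field point to each charge: r₁ = 0.994 m, r₂ = 1.64 m, r₃ = 0.746 m.
V = k[(4.53×10⁻⁹)/(0.994) + (4.83×10⁻⁹)/(1.64) + (2.18×10⁻⁹)/(0.746)] = 93.7 V.

93.7 V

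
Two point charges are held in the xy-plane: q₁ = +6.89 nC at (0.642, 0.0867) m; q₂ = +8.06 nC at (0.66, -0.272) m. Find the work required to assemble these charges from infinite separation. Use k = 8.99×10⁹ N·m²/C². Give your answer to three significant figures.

The work to assemble the configuration equals its total potential energy, U = Σ kqᵢqⱼ/rᵢⱼ over all pairs.
Pair separations: r₁₂ = 0.359 m.
U = (1.39×10⁻⁶) = 1.39×10⁻⁶ J.

1.39×10⁻⁶ J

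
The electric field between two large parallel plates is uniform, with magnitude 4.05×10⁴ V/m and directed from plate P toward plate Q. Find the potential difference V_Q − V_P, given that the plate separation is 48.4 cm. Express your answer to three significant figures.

-1.96×10⁴ V

In a uniform field, potential decreases in the direction of E: ΔV = −E·d for a displacement d parallel to E.
Going from P to Q is a displacement of 48.4 cm along the field, so V_Q − V_P = −Ed = -1.96×10⁴ V.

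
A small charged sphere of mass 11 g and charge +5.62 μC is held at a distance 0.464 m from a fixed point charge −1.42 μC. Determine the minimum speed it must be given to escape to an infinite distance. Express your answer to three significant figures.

5.30 m/s

To just escape, total mechanical energy must reach zero at infinity: ½mv²_min + U = 0, so ½mv²_min = −U = |kQq|/r.
|U| = |kQq|/r = (8.99×10⁹ N·m²/C²)(1.42×10⁻⁶)(5.62×10⁻⁶)/(0.464) = 0.155 J.
v_min = √(2|U|/m) = √(2·0.155/0.0110) = 5.30 m/s.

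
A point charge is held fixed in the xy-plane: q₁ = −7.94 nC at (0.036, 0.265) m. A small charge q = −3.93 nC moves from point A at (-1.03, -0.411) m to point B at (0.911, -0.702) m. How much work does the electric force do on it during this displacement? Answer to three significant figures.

The work done by the electric force is W_field = −ΔU = −q(V_B − V_A) = q(V_A − V_B).
At A: distance to the source charge is 1.26 m; V_A = kq₁/r = -56.5 V.
At B: distance to the source charge is 1.30 m; V_B = kq₁/r = -54.7 V.
ΔV = V_B − V_A = 1.81 V.
W_field = −qΔV = −(-3.93×10⁻⁹ C)(1.81 V) = 7.13×10⁻⁹ J.

7.13×10⁻⁹ J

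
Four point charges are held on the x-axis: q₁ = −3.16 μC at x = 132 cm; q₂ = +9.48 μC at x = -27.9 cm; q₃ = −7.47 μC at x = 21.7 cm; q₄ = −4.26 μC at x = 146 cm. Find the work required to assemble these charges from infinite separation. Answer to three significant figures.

-0.374 J

The work to assemble the configuration equals its total potential energy, U = Σ kqᵢqⱼ/rᵢⱼ over all pairs.
Pair separations: r₁₂ = 1.60 m, r₁₃ = 1.10 m, r₁₄ = 0.140 m, r₂₃ = 0.496 m, r₂₄ = 1.74 m, r₃₄ = 1.24 m.
Summing all 6 pair terms gives U = -0.374 J.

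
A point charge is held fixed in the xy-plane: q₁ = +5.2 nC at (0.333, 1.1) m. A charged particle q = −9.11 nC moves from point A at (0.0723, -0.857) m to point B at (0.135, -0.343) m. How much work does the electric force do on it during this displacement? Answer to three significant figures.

7.67×10⁻⁸ J

The work done by the electric force is W_field = −ΔU = −q(V_B − V_A) = q(V_A − V_B).
At A: distance to the source charge is 1.97 m; V_A = kq₁/r = 23.7 V.
At B: distance to the source charge is 1.46 m; V_B = kq₁/r = 32.1 V.
ΔV = V_B − V_A = 8.42 V.
W_field = −qΔV = −(-9.11×10⁻⁹ C)(8.42 V) = 7.67×10⁻⁸ J.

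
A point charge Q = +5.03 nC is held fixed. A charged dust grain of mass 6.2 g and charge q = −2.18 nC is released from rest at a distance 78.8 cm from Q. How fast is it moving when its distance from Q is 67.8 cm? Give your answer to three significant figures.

2.56×10⁻³ m/s

Only the electrostatic force acts, so mechanical energy is conserved: ½mv² = U₁ − U₂ = kQq(1/r₁ − 1/r₂).
U₁ − U₂ = (8.99×10⁹ N·m²/C²)(5.03×10⁻⁹ C)(-2.18×10⁻⁹ C)(1/0.788 − 1/0.678) = 2.03×10⁻⁸ J.
v = √(2·2.03×10⁻⁸/6.20×10⁻³) = 2.56×10⁻³ m/s.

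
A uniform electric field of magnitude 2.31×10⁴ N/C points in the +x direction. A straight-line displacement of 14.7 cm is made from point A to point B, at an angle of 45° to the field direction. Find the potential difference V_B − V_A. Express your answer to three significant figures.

-2400 V

Only the component of displacement along E changes the potential: ΔV = −E·d·cosθ.
ΔV = −(2.31×10⁴ V/m)(0.147 m)cos45° = -2400 V.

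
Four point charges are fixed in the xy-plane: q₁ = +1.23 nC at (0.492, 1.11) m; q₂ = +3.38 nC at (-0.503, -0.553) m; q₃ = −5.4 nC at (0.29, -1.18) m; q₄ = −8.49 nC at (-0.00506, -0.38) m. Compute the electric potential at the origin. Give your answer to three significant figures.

-191 V

Electric potential is a scalar, so the contributions from each charge add algebraically: V = Σ kqᵢ/rᵢ.
Distances from the field point to each charge: r₁ = 1.21 m, r₂ = 0.748 m, r₃ = 1.22 m, r₄ = 0.380 m.
V = k[(1.23×10⁻⁹)/(1.21) + (3.38×10⁻⁹)/(0.748) + (-5.40×10⁻⁹)/(1.22) + (-8.49×10⁻⁹)/(0.380)] = -191 V.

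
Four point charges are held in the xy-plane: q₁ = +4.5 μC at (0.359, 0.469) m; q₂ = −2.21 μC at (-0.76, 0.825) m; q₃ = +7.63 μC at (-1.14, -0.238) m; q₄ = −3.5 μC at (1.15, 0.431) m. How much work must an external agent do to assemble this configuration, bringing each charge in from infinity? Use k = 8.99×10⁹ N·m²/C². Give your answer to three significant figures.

-0.268 J

The assembly work is the sum of pairwise potential energies, U = Σ_{i<j} kqᵢqⱼ/rᵢⱼ.
Pair separations: r₁₂ = 1.17 m, r₁₃ = 1.66 m, r₁₄ = 0.792 m, r₂₃ = 1.13 m, r₂₄ = 1.95 m, r₃₄ = 2.39 m.
Summing all 6 pair terms gives U = -0.268 J.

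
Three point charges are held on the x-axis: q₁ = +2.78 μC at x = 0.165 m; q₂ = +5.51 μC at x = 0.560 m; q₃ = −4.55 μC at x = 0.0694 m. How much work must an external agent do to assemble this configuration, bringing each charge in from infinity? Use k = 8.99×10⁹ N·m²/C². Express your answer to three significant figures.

The assembly work is the sum of pairwise potential energies, U = Σ_{i<j} kqᵢqⱼ/rᵢⱼ.
Pair separations: r₁₂ = 0.395 m, r₁₃ = 0.0956 m, r₂₃ = 0.491 m.
U = (0.349) + (-1.19) + (-0.459) = -1.30 J.

-1.30 J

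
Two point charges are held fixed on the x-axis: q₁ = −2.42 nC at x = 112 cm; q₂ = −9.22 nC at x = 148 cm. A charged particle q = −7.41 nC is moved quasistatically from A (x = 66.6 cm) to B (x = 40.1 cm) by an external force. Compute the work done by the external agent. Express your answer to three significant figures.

For quasistatic motion the external work equals the change in potential energy: W_ext = qΔV = q(V_B − V_A).
At A: distances to the source charges are 0.454 m, 0.814 m; V_A = Σ kqᵢ/rᵢ = -150 V.
At B: distances to the source charges are 0.719 m, 1.08 m; V_B = Σ kqᵢ/rᵢ = -107 V.
ΔV = V_B − V_A = 42.7 V.
W_ext = qΔV = (-7.41×10⁻⁹ C)(42.7 V) = -3.16×10⁻⁷ J.

-3.16×10⁻⁷ J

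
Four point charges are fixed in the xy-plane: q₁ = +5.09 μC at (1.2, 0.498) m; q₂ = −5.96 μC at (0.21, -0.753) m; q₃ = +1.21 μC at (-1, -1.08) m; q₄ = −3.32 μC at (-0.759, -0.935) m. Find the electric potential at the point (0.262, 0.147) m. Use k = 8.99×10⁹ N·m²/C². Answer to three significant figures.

The total potential is the scalar sum of each charge's contribution, V = Σ kqᵢ/rᵢ.
Distances from the field point to each charge: r₁ = 1.00 m, r₂ = 0.902 m, r₃ = 1.76 m, r₄ = 1.49 m.
V = k[(5.09×10⁻⁶)/(1.00) + (-5.96×10⁻⁶)/(0.902) + (1.21×10⁻⁶)/(1.76) + (-3.32×10⁻⁶)/(1.49)] = -2.76×10⁴ V.

-2.76×10⁴ V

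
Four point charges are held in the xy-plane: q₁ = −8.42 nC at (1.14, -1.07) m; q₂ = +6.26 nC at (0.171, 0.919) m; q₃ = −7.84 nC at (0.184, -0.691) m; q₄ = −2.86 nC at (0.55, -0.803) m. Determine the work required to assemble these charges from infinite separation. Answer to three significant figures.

8.59×10⁻⁷ J

The work to assemble the configuration equals its total potential energy, U = Σ kqᵢqⱼ/rᵢⱼ over all pairs.
Pair separations: r₁₂ = 2.21 m, r₁₃ = 1.03 m, r₁₄ = 0.648 m, r₂₃ = 1.61 m, r₂₄ = 1.76 m, r₃₄ = 0.383 m.
Summing all 6 pair terms gives U = 8.59×10⁻⁷ J.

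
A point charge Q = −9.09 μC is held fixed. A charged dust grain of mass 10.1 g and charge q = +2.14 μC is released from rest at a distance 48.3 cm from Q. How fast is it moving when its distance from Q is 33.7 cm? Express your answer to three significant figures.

5.57 m/s

Only the electrostatic force acts, so mechanical energy is conserved: ½mv² = U₁ − U₂ = kQq(1/r₁ − 1/r₂).
U₁ − U₂ = (8.99×10⁹ N·m²/C²)(-9.09×10⁻⁶ C)(2.14×10⁻⁶ C)(1/0.483 − 1/0.337) = 0.157 J.
v = √(2·0.157/0.0101) = 5.57 m/s.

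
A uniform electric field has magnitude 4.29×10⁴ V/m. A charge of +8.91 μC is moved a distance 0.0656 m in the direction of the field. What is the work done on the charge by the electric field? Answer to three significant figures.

The potential change for a displacement 0.0656 m in the direction of the field is ΔV = −Ed = -2810 V.
W_field = −qΔV = 0.0251 J.

0.0251 J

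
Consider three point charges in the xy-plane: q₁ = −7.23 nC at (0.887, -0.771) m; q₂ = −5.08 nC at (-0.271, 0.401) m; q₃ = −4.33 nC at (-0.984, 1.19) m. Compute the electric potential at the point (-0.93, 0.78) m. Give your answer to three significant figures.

-181 V

Electric potential is a scalar, so the contributions from each charge add algebraically: V = Σ kqᵢ/rᵢ.
Distances from the field point to each charge: r₁ = 2.39 m, r₂ = 0.760 m, r₃ = 0.414 m.
V = k[(-7.23×10⁻⁹)/(2.39) + (-5.08×10⁻⁹)/(0.760) + (-4.33×10⁻⁹)/(0.414)] = -181 V.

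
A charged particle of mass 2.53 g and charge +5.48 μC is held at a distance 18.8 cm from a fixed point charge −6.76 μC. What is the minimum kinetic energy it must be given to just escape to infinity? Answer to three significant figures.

To just escape, total mechanical energy must reach zero at infinity: ½mv²_min + U = 0, so ½mv²_min = −U = |kQq|/r.
|U| = |kQq|/r = (8.99×10⁹ N·m²/C²)(6.76×10⁻⁶)(5.48×10⁻⁶)/(0.188) = 1.77 J.

1.77 J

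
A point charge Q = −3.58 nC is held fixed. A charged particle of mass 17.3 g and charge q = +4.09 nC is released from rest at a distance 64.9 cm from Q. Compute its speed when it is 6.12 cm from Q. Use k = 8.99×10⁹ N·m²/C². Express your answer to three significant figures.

0.0150 m/s

Only the electrostatic force acts, so mechanical energy is conserved: ½mv² = U₁ − U₂ = kQq(1/r₁ − 1/r₂).
U₁ − U₂ = (8.99×10⁹ N·m²/C²)(-3.58×10⁻⁹ C)(4.09×10⁻⁹ C)(1/0.649 − 1/0.0612) = 1.95×10⁻⁶ J.
v = √(2·1.95×10⁻⁶/0.0173) = 0.0150 m/s.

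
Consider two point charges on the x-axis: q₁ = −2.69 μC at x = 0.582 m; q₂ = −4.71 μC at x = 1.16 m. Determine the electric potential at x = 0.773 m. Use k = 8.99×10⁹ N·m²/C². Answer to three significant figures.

-2.36×10⁵ V

The total potential is the scalar sum of each charge's contribution, V = Σ kqᵢ/rᵢ.
Distances from the field point to each charge: r₁ = 0.191 m, r₂ = 0.387 m.
V = k[(-2.69×10⁻⁶)/(0.191) + (-4.71×10⁻⁶)/(0.387)] = -2.36×10⁵ V.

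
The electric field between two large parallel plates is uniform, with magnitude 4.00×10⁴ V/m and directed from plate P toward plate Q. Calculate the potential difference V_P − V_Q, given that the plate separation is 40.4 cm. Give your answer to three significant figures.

In a uniform field, potential decreases in the direction of E: ΔV = −E·d for a displacement d parallel to E.
Going from Q to P is a displacement of 40.4 cm opposite to the field, so V_P − V_Q = +Ed = 1.62×10⁴ V.

1.62×10⁴ V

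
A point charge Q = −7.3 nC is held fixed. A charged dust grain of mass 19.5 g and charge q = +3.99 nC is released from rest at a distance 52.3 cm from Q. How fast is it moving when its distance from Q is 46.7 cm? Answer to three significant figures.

Only the electrostatic force acts, so mechanical energy is conserved: ½mv² = U₁ − U₂ = kQq(1/r₁ − 1/r₂).
U₁ − U₂ = (8.99×10⁹ N·m²/C²)(-7.30×10⁻⁹ C)(3.99×10⁻⁹ C)(1/0.523 − 1/0.467) = 6.00×10⁻⁸ J.
v = √(2·6.00×10⁻⁸/0.0195) = 2.48×10⁻³ m/s.

2.48×10⁻³ m/s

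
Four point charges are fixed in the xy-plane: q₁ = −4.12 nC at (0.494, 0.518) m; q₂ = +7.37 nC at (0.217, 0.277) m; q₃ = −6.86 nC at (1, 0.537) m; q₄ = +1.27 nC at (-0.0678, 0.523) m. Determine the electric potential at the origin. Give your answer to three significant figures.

104 V

Electric potential is a scalar, so the contributions from each charge add algebraically: V = Σ kqᵢ/rᵢ.
Distances from the field point to each charge: r₁ = 0.716 m, r₂ = 0.352 m, r₃ = 1.14 m, r₄ = 0.527 m.
V = k[(-4.12×10⁻⁹)/(0.716) + (7.37×10⁻⁹)/(0.352) + (-6.86×10⁻⁹)/(1.14) + (1.27×10⁻⁹)/(0.527)] = 104 V.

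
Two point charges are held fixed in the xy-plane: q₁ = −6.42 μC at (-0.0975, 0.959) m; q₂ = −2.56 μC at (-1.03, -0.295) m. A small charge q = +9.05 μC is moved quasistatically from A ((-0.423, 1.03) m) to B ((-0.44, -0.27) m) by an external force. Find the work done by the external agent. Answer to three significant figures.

0.949 J

For quasistatic motion the external work equals the change in potential energy: W_ext = qΔV = q(V_B − V_A).
At A: distances to the source charges are 0.333 m, 1.46 m; V_A = Σ kqᵢ/rᵢ = -1.89×10⁵ V.
At B: distances to the source charges are 1.28 m, 0.591 m; V_B = Σ kqᵢ/rᵢ = -8.42×10⁴ V.
ΔV = V_B − V_A = 1.05×10⁵ V.
W_ext = qΔV = (9.05×10⁻⁶ C)(1.05×10⁵ V) = 0.949 J.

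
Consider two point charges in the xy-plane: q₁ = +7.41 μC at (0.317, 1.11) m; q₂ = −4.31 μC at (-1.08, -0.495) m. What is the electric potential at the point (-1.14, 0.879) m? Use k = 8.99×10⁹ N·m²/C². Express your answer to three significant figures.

The total potential is the scalar sum of each charge's contribution, V = Σ kqᵢ/rᵢ.
Distances from the field point to each charge: r₁ = 1.48 m, r₂ = 1.38 m.
V = k[(7.41×10⁻⁶)/(1.48) + (-4.31×10⁻⁶)/(1.38)] = 1.70×10⁴ V.

1.70×10⁴ V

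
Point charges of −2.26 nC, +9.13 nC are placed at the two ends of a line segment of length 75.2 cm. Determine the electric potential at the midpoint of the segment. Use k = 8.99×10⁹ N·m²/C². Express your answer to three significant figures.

164 V

Electric potential is a scalar, so the contributions from each charge add algebraically: V = Σ kqᵢ/rᵢ.
Each charge is 0.376 m from the midpoint.
V = k[(-2.26×10⁻⁹)/(0.376) + (9.13×10⁻⁹)/(0.376)] = 164 V.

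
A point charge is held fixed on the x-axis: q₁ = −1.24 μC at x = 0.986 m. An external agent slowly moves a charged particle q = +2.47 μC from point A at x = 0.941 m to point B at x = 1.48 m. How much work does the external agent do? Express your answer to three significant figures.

0.556 J

For quasistatic motion the external work equals the change in potential energy: W_ext = qΔV = q(V_B − V_A).
At A: distance to the source charge is 0.0450 m; V_A = kq₁/r = -2.48×10⁵ V.
At B: distance to the source charge is 0.494 m; V_B = kq₁/r = -2.26×10⁴ V.
ΔV = V_B − V_A = 2.25×10⁵ V.
W_ext = qΔV = (2.47×10⁻⁶ C)(2.25×10⁵ V) = 0.556 J.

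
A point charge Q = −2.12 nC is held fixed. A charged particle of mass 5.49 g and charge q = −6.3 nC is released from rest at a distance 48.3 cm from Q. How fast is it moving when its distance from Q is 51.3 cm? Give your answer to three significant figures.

2.30×10⁻³ m/s

Only the electrostatic force acts, so mechanical energy is conserved: ½mv² = U₁ − U₂ = kQq(1/r₁ − 1/r₂).
U₁ − U₂ = (8.99×10⁹ N·m²/C²)(-2.12×10⁻⁹ C)(-6.30×10⁻⁹ C)(1/0.483 − 1/0.513) = 1.45×10⁻⁸ J.
v = √(2·1.45×10⁻⁸/5.49×10⁻³) = 2.30×10⁻³ m/s.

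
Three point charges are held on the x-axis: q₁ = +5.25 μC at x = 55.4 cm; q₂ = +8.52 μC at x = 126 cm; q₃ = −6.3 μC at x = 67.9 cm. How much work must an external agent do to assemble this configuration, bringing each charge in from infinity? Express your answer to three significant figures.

The work to assemble the configuration equals its total potential energy, U = Σ kqᵢqⱼ/rᵢⱼ over all pairs.
Pair separations: r₁₂ = 0.706 m, r₁₃ = 0.125 m, r₂₃ = 0.581 m.
U = (0.570) + (-2.38) + (-0.831) = -2.64 J.

-2.64 J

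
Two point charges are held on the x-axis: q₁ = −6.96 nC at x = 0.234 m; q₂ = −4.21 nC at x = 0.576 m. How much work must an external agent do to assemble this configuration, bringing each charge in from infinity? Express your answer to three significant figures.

7.70×10⁻⁷ J

The work to assemble the configuration equals its total potential energy, U = Σ kqᵢqⱼ/rᵢⱼ over all pairs.
Pair separations: r₁₂ = 0.342 m.
U = (7.70×10⁻⁷) = 7.70×10⁻⁷ J.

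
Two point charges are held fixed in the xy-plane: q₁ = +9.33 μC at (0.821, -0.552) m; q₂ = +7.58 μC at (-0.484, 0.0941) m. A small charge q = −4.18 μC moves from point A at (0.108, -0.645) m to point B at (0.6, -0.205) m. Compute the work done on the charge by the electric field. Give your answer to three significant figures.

0.317 J

The work done by the electric force is W_field = −ΔU = −q(V_B − V_A) = q(V_A − V_B).
At A: distances to the source charges are 0.719 m, 0.947 m; V_A = Σ kqᵢ/rᵢ = 1.89×10⁵ V.
At B: distances to the source charges are 0.411 m, 1.12 m; V_B = Σ kqᵢ/rᵢ = 2.64×10⁵ V.
ΔV = V_B − V_A = 7.59×10⁴ V.
W_field = −qΔV = −(-4.18×10⁻⁶ C)(7.59×10⁴ V) = 0.317 J.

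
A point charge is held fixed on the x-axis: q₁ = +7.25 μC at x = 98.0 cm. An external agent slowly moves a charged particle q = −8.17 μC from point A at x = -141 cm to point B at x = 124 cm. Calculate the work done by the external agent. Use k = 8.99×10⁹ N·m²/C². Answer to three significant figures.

-1.83 J

For quasistatic motion the external work equals the change in potential energy: W_ext = qΔV = q(V_B − V_A).
At A: distance to the source charge is 2.39 m; V_A = kq₁/r = 2.73×10⁴ V.
At B: distance to the source charge is 0.260 m; V_B = kq₁/r = 2.51×10⁵ V.
ΔV = V_B − V_A = 2.23×10⁵ V.
W_ext = qΔV = (-8.17×10⁻⁶ C)(2.23×10⁵ V) = -1.83 J.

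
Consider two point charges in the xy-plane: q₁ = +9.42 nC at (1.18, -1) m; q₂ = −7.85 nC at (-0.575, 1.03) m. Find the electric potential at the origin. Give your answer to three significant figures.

Electric potential is a scalar, so the contributions from each charge add algebraically: V = Σ kqᵢ/rᵢ.
Distances from the field point to each charge: r₁ = 1.55 m, r₂ = 1.18 m.
V = k[(9.42×10⁻⁹)/(1.55) + (-7.85×10⁻⁹)/(1.18)] = -5.07 V.

-5.07 V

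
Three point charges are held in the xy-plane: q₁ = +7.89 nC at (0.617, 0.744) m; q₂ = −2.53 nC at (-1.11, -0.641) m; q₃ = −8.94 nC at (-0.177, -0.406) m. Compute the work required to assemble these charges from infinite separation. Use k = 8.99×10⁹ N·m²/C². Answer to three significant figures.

-3.23×10⁻⁷ J

The work to assemble the configuration equals its total potential energy, U = Σ kqᵢqⱼ/rᵢⱼ over all pairs.
Pair separations: r₁₂ = 2.21 m, r₁₃ = 1.40 m, r₂₃ = 0.962 m.
U = (-8.11×10⁻⁸) + (-4.54×10⁻⁷) + (2.11×10⁻⁷) = -3.23×10⁻⁷ J.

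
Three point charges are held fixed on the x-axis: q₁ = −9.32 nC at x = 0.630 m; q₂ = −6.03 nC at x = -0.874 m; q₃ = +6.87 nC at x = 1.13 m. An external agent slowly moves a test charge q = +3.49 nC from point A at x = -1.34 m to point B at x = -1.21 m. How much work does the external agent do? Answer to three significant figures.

For quasistatic motion the external work equals the change in potential energy: W_ext = qΔV = q(V_B − V_A).
At A: distances to the source charges are 1.97 m, 0.466 m, 2.47 m; V_A = Σ kqᵢ/rᵢ = -134 V.
At B: distances to the source charges are 1.84 m, 0.336 m, 2.34 m; V_B = Σ kqᵢ/rᵢ = -180 V.
ΔV = V_B − V_A = -46.6 V.
W_ext = qΔV = (3.49×10⁻⁹ C)(-46.6 V) = -1.63×10⁻⁷ J.

-1.63×10⁻⁷ J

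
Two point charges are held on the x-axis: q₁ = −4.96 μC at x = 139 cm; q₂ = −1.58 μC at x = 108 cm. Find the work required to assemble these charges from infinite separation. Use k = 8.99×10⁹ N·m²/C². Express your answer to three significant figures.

The assembly work is the sum of pairwise potential energies, U = Σ_{i<j} kqᵢqⱼ/rᵢⱼ.
Pair separations: r₁₂ = 0.310 m.
U = (0.227) = 0.227 J.

0.227 J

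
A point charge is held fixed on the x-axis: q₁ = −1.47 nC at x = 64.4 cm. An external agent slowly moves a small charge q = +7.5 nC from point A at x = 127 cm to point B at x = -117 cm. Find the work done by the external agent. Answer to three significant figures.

For quasistatic motion the external work equals the change in potential energy: W_ext = qΔV = q(V_B − V_A).
At A: distance to the source charge is 0.626 m; V_A = kq₁/r = -21.1 V.
At B: distance to the source charge is 1.81 m; V_B = kq₁/r = -7.29 V.
ΔV = V_B − V_A = 13.8 V.
W_ext = qΔV = (7.50×10⁻⁹ C)(13.8 V) = 1.04×10⁻⁷ J.

1.04×10⁻⁷ J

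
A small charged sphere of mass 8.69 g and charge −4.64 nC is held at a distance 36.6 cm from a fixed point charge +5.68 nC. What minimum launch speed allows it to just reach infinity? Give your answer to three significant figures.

0.0122 m/s

To just escape, total mechanical energy must reach zero at infinity: ½mv²_min + U = 0, so ½mv²_min = −U = |kQq|/r.
|U| = |kQq|/r = (8.99×10⁹ N·m²/C²)(5.68×10⁻⁹)(4.64×10⁻⁹)/(0.366) = 6.47×10⁻⁷ J.
v_min = √(2|U|/m) = √(2·6.47×10⁻⁷/8.69×10⁻³) = 0.0122 m/s.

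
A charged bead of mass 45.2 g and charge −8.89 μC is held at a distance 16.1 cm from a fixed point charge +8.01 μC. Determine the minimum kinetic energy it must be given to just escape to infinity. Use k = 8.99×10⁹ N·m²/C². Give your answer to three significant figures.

To just escape, total mechanical energy must reach zero at infinity: ½mv²_min + U = 0, so ½mv²_min = −U = |kQq|/r.
|U| = |kQq|/r = (8.99×10⁹ N·m²/C²)(8.01×10⁻⁶)(8.89×10⁻⁶)/(0.161) = 3.98 J.

3.98 J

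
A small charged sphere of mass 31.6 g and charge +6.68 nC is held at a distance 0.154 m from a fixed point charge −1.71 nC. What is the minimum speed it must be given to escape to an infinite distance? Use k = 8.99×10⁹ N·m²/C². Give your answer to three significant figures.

6.50×10⁻³ m/s

To just escape, total mechanical energy must reach zero at infinity: ½mv²_min + U = 0, so ½mv²_min = −U = |kQq|/r.
|U| = |kQq|/r = (8.99×10⁹ N·m²/C²)(1.71×10⁻⁹)(6.68×10⁻⁹)/(0.154) = 6.67×10⁻⁷ J.
v_min = √(2|U|/m) = √(2·6.67×10⁻⁷/0.0316) = 6.50×10⁻³ m/s.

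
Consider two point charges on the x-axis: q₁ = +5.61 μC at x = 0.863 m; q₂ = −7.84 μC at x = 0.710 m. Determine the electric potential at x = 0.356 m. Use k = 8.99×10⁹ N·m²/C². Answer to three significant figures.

Electric potential is a scalar, so the contributions from each charge add algebraically: V = Σ kqᵢ/rᵢ.
Distances from the field point to each charge: r₁ = 0.507 m, r₂ = 0.354 m.
V = k[(5.61×10⁻⁶)/(0.507) + (-7.84×10⁻⁶)/(0.354)] = -9.96×10⁴ V.

-9.96×10⁴ V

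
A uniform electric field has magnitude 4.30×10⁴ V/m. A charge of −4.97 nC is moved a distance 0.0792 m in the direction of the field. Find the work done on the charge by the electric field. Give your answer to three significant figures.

-1.69×10⁻⁵ J

The potential change for a displacement 0.0792 m in the direction of the field is ΔV = −Ed = -3410 V.
W_field = −qΔV = -1.69×10⁻⁵ J.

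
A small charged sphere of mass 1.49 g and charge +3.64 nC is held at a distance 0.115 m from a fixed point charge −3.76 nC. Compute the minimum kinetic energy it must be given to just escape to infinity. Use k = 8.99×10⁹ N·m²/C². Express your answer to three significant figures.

1.07×10⁻⁶ J

To just escape, total mechanical energy must reach zero at infinity: ½mv²_min + U = 0, so ½mv²_min = −U = |kQq|/r.
|U| = |kQq|/r = (8.99×10⁹ N·m²/C²)(3.76×10⁻⁹)(3.64×10⁻⁹)/(0.115) = 1.07×10⁻⁶ J.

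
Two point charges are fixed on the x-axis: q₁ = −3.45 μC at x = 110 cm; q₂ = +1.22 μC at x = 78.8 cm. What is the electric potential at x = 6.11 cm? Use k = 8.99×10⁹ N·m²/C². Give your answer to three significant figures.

The total potential is the scalar sum of each charge's contribution, V = Σ kqᵢ/rᵢ.
Distances from the field point to each charge: r₁ = 1.04 m, r₂ = 0.727 m.
V = k[(-3.45×10⁻⁶)/(1.04) + (1.22×10⁻⁶)/(0.727)] = -1.48×10⁴ V.

-1.48×10⁴ V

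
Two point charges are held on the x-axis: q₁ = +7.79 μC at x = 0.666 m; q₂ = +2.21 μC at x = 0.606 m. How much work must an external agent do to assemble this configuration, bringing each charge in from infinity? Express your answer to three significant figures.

2.58 J

The work to assemble the configuration equals its total potential energy, U = Σ kqᵢqⱼ/rᵢⱼ over all pairs.
Pair separations: r₁₂ = 0.0600 m.
U = (2.58) = 2.58 J.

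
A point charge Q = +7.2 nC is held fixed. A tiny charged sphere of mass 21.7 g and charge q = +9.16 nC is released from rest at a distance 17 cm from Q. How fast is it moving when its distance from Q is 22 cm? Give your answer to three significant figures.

Only the electrostatic force acts, so mechanical energy is conserved: ½mv² = U₁ − U₂ = kQq(1/r₁ − 1/r₂).
U₁ − U₂ = (8.99×10⁹ N·m²/C²)(7.20×10⁻⁹ C)(9.16×10⁻⁹ C)(1/0.170 − 1/0.220) = 7.93×10⁻⁷ J.
v = √(2·7.93×10⁻⁷/0.0217) = 8.55×10⁻³ m/s.

8.55×10⁻³ m/s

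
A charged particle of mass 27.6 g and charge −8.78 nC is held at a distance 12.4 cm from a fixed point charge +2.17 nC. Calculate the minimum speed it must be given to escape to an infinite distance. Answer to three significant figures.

0.0100 m/s

To just escape, total mechanical energy must reach zero at infinity: ½mv²_min + U = 0, so ½mv²_min = −U = |kQq|/r.
|U| = |kQq|/r = (8.99×10⁹ N·m²/C²)(2.17×10⁻⁹)(8.78×10⁻⁹)/(0.124) = 1.38×10⁻⁶ J.
v_min = √(2|U|/m) = √(2·1.38×10⁻⁶/0.0276) = 0.0100 m/s.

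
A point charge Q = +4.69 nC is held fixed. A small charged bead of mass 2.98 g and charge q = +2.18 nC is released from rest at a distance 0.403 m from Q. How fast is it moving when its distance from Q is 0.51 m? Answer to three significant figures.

Only the electrostatic force acts, so mechanical energy is conserved: ½mv² = U₁ − U₂ = kQq(1/r₁ − 1/r₂).
U₁ − U₂ = (8.99×10⁹ N·m²/C²)(4.69×10⁻⁹ C)(2.18×10⁻⁹ C)(1/0.403 − 1/0.510) = 4.79×10⁻⁸ J.
v = √(2·4.79×10⁻⁸/2.98×10⁻³) = 5.67×10⁻³ m/s.

5.67×10⁻³ m/s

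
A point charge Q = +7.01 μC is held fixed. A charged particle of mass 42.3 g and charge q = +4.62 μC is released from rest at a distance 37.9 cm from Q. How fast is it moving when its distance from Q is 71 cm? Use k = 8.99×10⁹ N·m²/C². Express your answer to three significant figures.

Only the electrostatic force acts, so mechanical energy is conserved: ½mv² = U₁ − U₂ = kQq(1/r₁ − 1/r₂).
U₁ − U₂ = (8.99×10⁹ N·m²/C²)(7.01×10⁻⁶ C)(4.62×10⁻⁶ C)(1/0.379 − 1/0.710) = 0.358 J.
v = √(2·0.358/0.0423) = 4.12 m/s.

4.12 m/s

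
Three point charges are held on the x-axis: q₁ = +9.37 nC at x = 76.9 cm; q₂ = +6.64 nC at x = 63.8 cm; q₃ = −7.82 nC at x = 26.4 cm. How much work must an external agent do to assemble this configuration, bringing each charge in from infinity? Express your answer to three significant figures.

The assembly work is the sum of pairwise potential energies, U = Σ_{i<j} kqᵢqⱼ/rᵢⱼ.
Pair separations: r₁₂ = 0.131 m, r₁₃ = 0.505 m, r₂₃ = 0.374 m.
U = (4.27×10⁻⁶) + (-1.30×10⁻⁶) + (-1.25×10⁻⁶) = 1.72×10⁻⁶ J.

1.72×10⁻⁶ J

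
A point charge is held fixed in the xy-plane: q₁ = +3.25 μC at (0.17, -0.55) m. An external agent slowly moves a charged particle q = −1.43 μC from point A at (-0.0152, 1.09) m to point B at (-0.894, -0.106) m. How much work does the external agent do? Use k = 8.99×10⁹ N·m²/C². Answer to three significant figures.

For quasistatic motion the external work equals the change in potential energy: W_ext = qΔV = q(V_B − V_A).
At A: distance to the source charge is 1.65 m; V_A = kq₁/r = 1.77×10⁴ V.
At B: distance to the source charge is 1.15 m; V_B = kq₁/r = 2.53×10⁴ V.
ΔV = V_B − V_A = 7640 V.
W_ext = qΔV = (-1.43×10⁻⁶ C)(7640 V) = -0.0109 J.

-0.0109 J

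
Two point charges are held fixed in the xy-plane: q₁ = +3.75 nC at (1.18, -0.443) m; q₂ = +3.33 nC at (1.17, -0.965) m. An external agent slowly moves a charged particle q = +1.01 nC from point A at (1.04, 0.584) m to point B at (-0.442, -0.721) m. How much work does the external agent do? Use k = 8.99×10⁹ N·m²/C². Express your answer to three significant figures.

For quasistatic motion the external work equals the change in potential energy: W_ext = qΔV = q(V_B − V_A).
At A: distances to the source charges are 1.04 m, 1.55 m; V_A = Σ kqᵢ/rᵢ = 51.8 V.
At B: distances to the source charges are 1.65 m, 1.63 m; V_B = Σ kqᵢ/rᵢ = 38.8 V.
ΔV = V_B − V_A = -12.9 V.
W_ext = qΔV = (1.01×10⁻⁹ C)(-12.9 V) = -1.31×10⁻⁸ J.

-1.31×10⁻⁸ J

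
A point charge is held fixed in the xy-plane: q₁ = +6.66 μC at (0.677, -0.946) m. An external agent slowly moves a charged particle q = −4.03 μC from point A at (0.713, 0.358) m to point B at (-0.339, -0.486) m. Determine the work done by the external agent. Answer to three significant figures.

-0.0314 J

For quasistatic motion the external work equals the change in potential energy: W_ext = qΔV = q(V_B − V_A).
At A: distance to the source charge is 1.30 m; V_A = kq₁/r = 4.59×10⁴ V.
At B: distance to the source charge is 1.12 m; V_B = kq₁/r = 5.37×10⁴ V.
ΔV = V_B − V_A = 7790 V.
W_ext = qΔV = (-4.03×10⁻⁶ C)(7790 V) = -0.0314 J.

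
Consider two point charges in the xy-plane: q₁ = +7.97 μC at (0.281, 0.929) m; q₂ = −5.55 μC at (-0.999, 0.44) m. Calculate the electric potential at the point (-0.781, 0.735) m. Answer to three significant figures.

The total potential is the scalar sum of each charge's contribution, V = Σ kqᵢ/rᵢ.
Distances from the field point to each charge: r₁ = 1.08 m, r₂ = 0.367 m.
V = k[(7.97×10⁻⁶)/(1.08) + (-5.55×10⁻⁶)/(0.367)] = -6.97×10⁴ V.

-6.97×10⁴ V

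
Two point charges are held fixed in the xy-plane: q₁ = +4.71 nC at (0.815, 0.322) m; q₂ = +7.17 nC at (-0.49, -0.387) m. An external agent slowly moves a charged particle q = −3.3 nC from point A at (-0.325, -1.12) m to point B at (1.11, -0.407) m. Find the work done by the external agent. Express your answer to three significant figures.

4.85×10⁻⁸ J

For quasistatic motion the external work equals the change in potential energy: W_ext = qΔV = q(V_B − V_A).
At A: distances to the source charges are 1.84 m, 0.751 m; V_A = Σ kqᵢ/rᵢ = 109 V.
At B: distances to the source charges are 0.786 m, 1.60 m; V_B = Σ kqᵢ/rᵢ = 94.1 V.
ΔV = V_B − V_A = -14.7 V.
W_ext = qΔV = (-3.30×10⁻⁹ C)(-14.7 V) = 4.85×10⁻⁸ J.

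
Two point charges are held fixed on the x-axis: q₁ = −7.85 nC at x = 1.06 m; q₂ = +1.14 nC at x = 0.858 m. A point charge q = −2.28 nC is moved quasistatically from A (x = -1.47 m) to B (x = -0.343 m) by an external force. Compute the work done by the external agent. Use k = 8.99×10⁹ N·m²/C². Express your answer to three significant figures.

4.17×10⁻⁸ J

For quasistatic motion the external work equals the change in potential energy: W_ext = qΔV = q(V_B − V_A).
At A: distances to the source charges are 2.53 m, 2.33 m; V_A = Σ kqᵢ/rᵢ = -23.5 V.
At B: distances to the source charges are 1.40 m, 1.20 m; V_B = Σ kqᵢ/rᵢ = -41.8 V.
ΔV = V_B − V_A = -18.3 V.
W_ext = qΔV = (-2.28×10⁻⁹ C)(-18.3 V) = 4.17×10⁻⁸ J.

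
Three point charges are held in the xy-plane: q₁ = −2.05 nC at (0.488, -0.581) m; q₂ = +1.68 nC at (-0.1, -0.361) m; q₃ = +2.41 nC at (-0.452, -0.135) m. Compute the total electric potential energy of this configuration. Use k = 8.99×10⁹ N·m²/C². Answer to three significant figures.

-4.99×10⁻⁹ J

The assembly work is the sum of pairwise potential energies, U = Σ_{i<j} kqᵢqⱼ/rᵢⱼ.
Pair separations: r₁₂ = 0.628 m, r₁₃ = 1.04 m, r₂₃ = 0.418 m.
U = (-4.93×10⁻⁸) + (-4.27×10⁻⁸) + (8.70×10⁻⁸) = -4.99×10⁻⁹ J.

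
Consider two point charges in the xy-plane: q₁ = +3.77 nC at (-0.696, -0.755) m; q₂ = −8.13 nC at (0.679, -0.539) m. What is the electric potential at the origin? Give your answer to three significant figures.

Electric potential is a scalar, so the contributions from each charge add algebraically: V = Σ kqᵢ/rᵢ.
Distances from the field point to each charge: r₁ = 1.03 m, r₂ = 0.867 m.
V = k[(3.77×10⁻⁹)/(1.03) + (-8.13×10⁻⁹)/(0.867)] = -51.3 V.

-51.3 V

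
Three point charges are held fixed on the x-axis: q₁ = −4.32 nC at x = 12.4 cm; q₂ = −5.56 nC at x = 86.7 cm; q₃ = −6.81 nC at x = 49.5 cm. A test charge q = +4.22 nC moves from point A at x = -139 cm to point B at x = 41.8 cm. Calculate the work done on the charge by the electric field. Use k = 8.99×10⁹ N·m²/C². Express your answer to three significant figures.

The work done by the electric force is W_field = −ΔU = −q(V_B − V_A) = q(V_A − V_B).
At A: distances to the source charges are 1.51 m, 2.26 m, 1.88 m; V_A = Σ kqᵢ/rᵢ = -80.3 V.
At B: distances to the source charges are 0.294 m, 0.449 m, 0.0770 m; V_B = Σ kqᵢ/rᵢ = -1040 V.
ΔV = V_B − V_A = -958 V.
W_field = −qΔV = −(4.22×10⁻⁹ C)(-958 V) = 4.04×10⁻⁶ J.

4.04×10⁻⁶ J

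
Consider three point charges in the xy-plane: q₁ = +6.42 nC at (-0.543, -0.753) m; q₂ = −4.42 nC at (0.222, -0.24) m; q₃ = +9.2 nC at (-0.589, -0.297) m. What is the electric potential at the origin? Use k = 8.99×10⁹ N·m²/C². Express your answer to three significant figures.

66.0 V

Electric potential is a scalar, so the contributions from each charge add algebraically: V = Σ kqᵢ/rᵢ.
Distances from the field point to each charge: r₁ = 0.928 m, r₂ = 0.327 m, r₃ = 0.660 m.
V = k[(6.42×10⁻⁹)/(0.928) + (-4.42×10⁻⁹)/(0.327) + (9.20×10⁻⁹)/(0.660)] = 66.0 V.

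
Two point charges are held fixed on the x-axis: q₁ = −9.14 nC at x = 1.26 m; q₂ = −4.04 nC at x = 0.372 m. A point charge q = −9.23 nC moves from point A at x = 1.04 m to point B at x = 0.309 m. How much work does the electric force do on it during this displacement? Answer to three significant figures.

The work done by the electric force is W_field = −ΔU = −q(V_B − V_A) = q(V_A − V_B).
At A: distances to the source charges are 0.220 m, 0.668 m; V_A = Σ kqᵢ/rᵢ = -428 V.
At B: distances to the source charges are 0.951 m, 0.0630 m; V_B = Σ kqᵢ/rᵢ = -663 V.
ΔV = V_B − V_A = -235 V.
W_field = −qΔV = −(-9.23×10⁻⁹ C)(-235 V) = -2.17×10⁻⁶ J.

-2.17×10⁻⁶ J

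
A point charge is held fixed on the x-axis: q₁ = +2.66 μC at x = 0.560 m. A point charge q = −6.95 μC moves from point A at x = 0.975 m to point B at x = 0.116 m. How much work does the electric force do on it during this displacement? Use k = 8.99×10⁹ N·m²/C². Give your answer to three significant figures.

-0.0262 J

The work done by the electric force is W_field = −ΔU = −q(V_B − V_A) = q(V_A − V_B).
At A: distance to the source charge is 0.415 m; V_A = kq₁/r = 5.76×10⁴ V.
At B: distance to the source charge is 0.444 m; V_B = kq₁/r = 5.39×10⁴ V.
ΔV = V_B − V_A = -3760 V.
W_field = −qΔV = −(-6.95×10⁻⁶ C)(-3760 V) = -0.0262 J.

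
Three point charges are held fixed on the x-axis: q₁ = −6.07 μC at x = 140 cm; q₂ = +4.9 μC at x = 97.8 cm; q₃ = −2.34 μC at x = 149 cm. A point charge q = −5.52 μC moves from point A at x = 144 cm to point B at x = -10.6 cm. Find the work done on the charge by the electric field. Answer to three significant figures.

The work done by the electric force is W_field = −ΔU = −q(V_B − V_A) = q(V_A − V_B).
At A: distances to the source charges are 0.0400 m, 0.462 m, 0.0500 m; V_A = Σ kqᵢ/rᵢ = -1.69×10⁶ V.
At B: distances to the source charges are 1.51 m, 1.08 m, 1.60 m; V_B = Σ kqᵢ/rᵢ = -8780 V.
ΔV = V_B − V_A = 1.68×10⁶ V.
W_field = −qΔV = −(-5.52×10⁻⁶ C)(1.68×10⁶ V) = 9.28 J.

9.28 J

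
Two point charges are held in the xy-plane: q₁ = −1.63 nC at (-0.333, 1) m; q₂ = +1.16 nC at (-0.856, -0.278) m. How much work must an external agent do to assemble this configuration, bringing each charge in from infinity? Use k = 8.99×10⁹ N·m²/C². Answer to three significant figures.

The assembly work is the sum of pairwise potential energies, U = Σ_{i<j} kqᵢqⱼ/rᵢⱼ.
Pair separations: r₁₂ = 1.38 m.
U = (-1.23×10⁻⁸) = -1.23×10⁻⁸ J.

-1.23×10⁻⁸ J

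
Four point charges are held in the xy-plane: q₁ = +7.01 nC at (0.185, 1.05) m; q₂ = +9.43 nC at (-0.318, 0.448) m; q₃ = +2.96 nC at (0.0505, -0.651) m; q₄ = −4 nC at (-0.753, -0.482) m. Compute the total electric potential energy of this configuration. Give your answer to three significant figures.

The assembly work is the sum of pairwise potential energies, U = Σ_{i<j} kqᵢqⱼ/rᵢⱼ.
Pair separations: r₁₂ = 0.784 m, r₁₃ = 1.71 m, r₁₄ = 1.80 m, r₂₃ = 1.16 m, r₂₄ = 1.03 m, r₃₄ = 0.821 m.
Summing all 6 pair terms gives U = 4.83×10⁻⁷ J.

4.83×10⁻⁷ J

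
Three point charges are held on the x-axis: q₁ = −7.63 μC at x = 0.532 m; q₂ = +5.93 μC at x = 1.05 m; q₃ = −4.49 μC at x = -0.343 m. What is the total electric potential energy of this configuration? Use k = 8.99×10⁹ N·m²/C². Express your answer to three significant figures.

-0.605 J

The work to assemble the configuration equals its total potential energy, U = Σ kqᵢqⱼ/rᵢⱼ over all pairs.
Pair separations: r₁₂ = 0.518 m, r₁₃ = 0.875 m, r₂₃ = 1.39 m.
U = (-0.785) + (0.352) + (-0.172) = -0.605 J.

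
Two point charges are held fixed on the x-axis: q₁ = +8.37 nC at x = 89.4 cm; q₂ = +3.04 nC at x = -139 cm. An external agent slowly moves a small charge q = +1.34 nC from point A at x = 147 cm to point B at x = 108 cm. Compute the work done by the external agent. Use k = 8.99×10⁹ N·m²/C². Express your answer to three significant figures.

For quasistatic motion the external work equals the change in potential energy: W_ext = qΔV = q(V_B − V_A).
At A: distances to the source charges are 0.576 m, 2.86 m; V_A = Σ kqᵢ/rᵢ = 140 V.
At B: distances to the source charges are 0.186 m, 2.47 m; V_B = Σ kqᵢ/rᵢ = 416 V.
ΔV = V_B − V_A = 275 V.
W_ext = qΔV = (1.34×10⁻⁹ C)(275 V) = 3.69×10⁻⁷ J.

3.69×10⁻⁷ J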